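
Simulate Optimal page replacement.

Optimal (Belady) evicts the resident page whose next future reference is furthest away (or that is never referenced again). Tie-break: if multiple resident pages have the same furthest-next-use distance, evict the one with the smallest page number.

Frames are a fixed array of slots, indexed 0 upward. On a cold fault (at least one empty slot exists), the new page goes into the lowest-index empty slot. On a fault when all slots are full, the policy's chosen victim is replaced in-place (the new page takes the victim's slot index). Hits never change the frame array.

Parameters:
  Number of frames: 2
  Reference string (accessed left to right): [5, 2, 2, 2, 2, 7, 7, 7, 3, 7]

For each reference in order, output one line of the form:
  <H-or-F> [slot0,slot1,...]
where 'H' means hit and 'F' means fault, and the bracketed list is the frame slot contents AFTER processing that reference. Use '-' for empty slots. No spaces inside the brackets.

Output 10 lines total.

F [5,-]
F [5,2]
H [5,2]
H [5,2]
H [5,2]
F [5,7]
H [5,7]
H [5,7]
F [3,7]
H [3,7]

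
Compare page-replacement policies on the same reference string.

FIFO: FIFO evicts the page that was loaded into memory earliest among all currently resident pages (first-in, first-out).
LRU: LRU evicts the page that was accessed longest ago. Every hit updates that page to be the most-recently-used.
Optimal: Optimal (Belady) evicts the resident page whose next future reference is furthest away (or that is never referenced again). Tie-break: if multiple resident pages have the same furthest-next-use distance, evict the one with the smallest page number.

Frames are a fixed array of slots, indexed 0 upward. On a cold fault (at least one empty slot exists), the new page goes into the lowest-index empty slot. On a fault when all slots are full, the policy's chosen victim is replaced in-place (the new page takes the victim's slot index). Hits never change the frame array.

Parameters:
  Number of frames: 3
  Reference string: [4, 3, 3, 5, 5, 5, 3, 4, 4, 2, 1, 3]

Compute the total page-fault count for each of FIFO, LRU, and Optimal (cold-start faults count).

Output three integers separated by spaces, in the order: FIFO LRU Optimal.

--- FIFO ---
  step 0: ref 4 -> FAULT, frames=[4,-,-] (faults so far: 1)
  step 1: ref 3 -> FAULT, frames=[4,3,-] (faults so far: 2)
  step 2: ref 3 -> HIT, frames=[4,3,-] (faults so far: 2)
  step 3: ref 5 -> FAULT, frames=[4,3,5] (faults so far: 3)
  step 4: ref 5 -> HIT, frames=[4,3,5] (faults so far: 3)
  step 5: ref 5 -> HIT, frames=[4,3,5] (faults so far: 3)
  step 6: ref 3 -> HIT, frames=[4,3,5] (faults so far: 3)
  step 7: ref 4 -> HIT, frames=[4,3,5] (faults so far: 3)
  step 8: ref 4 -> HIT, frames=[4,3,5] (faults so far: 3)
  step 9: ref 2 -> FAULT, evict 4, frames=[2,3,5] (faults so far: 4)
  step 10: ref 1 -> FAULT, evict 3, frames=[2,1,5] (faults so far: 5)
  step 11: ref 3 -> FAULT, evict 5, frames=[2,1,3] (faults so far: 6)
  FIFO total faults: 6
--- LRU ---
  step 0: ref 4 -> FAULT, frames=[4,-,-] (faults so far: 1)
  step 1: ref 3 -> FAULT, frames=[4,3,-] (faults so far: 2)
  step 2: ref 3 -> HIT, frames=[4,3,-] (faults so far: 2)
  step 3: ref 5 -> FAULT, frames=[4,3,5] (faults so far: 3)
  step 4: ref 5 -> HIT, frames=[4,3,5] (faults so far: 3)
  step 5: ref 5 -> HIT, frames=[4,3,5] (faults so far: 3)
  step 6: ref 3 -> HIT, frames=[4,3,5] (faults so far: 3)
  step 7: ref 4 -> HIT, frames=[4,3,5] (faults so far: 3)
  step 8: ref 4 -> HIT, frames=[4,3,5] (faults so far: 3)
  step 9: ref 2 -> FAULT, evict 5, frames=[4,3,2] (faults so far: 4)
  step 10: ref 1 -> FAULT, evict 3, frames=[4,1,2] (faults so far: 5)
  step 11: ref 3 -> FAULT, evict 4, frames=[3,1,2] (faults so far: 6)
  LRU total faults: 6
--- Optimal ---
  step 0: ref 4 -> FAULT, frames=[4,-,-] (faults so far: 1)
  step 1: ref 3 -> FAULT, frames=[4,3,-] (faults so far: 2)
  step 2: ref 3 -> HIT, frames=[4,3,-] (faults so far: 2)
  step 3: ref 5 -> FAULT, frames=[4,3,5] (faults so far: 3)
  step 4: ref 5 -> HIT, frames=[4,3,5] (faults so far: 3)
  step 5: ref 5 -> HIT, frames=[4,3,5] (faults so far: 3)
  step 6: ref 3 -> HIT, frames=[4,3,5] (faults so far: 3)
  step 7: ref 4 -> HIT, frames=[4,3,5] (faults so far: 3)
  step 8: ref 4 -> HIT, frames=[4,3,5] (faults so far: 3)
  step 9: ref 2 -> FAULT, evict 4, frames=[2,3,5] (faults so far: 4)
  step 10: ref 1 -> FAULT, evict 2, frames=[1,3,5] (faults so far: 5)
  step 11: ref 3 -> HIT, frames=[1,3,5] (faults so far: 5)
  Optimal total faults: 5

Answer: 6 6 5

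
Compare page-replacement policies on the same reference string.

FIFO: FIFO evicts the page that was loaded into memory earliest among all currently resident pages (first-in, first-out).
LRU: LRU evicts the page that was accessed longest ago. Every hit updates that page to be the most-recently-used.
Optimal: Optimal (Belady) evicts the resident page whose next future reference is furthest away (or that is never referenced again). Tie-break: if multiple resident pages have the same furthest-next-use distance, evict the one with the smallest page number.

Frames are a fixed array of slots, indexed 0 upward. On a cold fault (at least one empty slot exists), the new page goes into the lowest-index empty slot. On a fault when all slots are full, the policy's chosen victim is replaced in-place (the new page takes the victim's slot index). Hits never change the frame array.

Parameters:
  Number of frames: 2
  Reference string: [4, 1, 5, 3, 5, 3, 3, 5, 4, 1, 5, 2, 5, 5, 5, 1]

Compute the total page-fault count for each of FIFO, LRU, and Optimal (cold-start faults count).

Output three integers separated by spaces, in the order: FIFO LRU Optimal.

--- FIFO ---
  step 0: ref 4 -> FAULT, frames=[4,-] (faults so far: 1)
  step 1: ref 1 -> FAULT, frames=[4,1] (faults so far: 2)
  step 2: ref 5 -> FAULT, evict 4, frames=[5,1] (faults so far: 3)
  step 3: ref 3 -> FAULT, evict 1, frames=[5,3] (faults so far: 4)
  step 4: ref 5 -> HIT, frames=[5,3] (faults so far: 4)
  step 5: ref 3 -> HIT, frames=[5,3] (faults so far: 4)
  step 6: ref 3 -> HIT, frames=[5,3] (faults so far: 4)
  step 7: ref 5 -> HIT, frames=[5,3] (faults so far: 4)
  step 8: ref 4 -> FAULT, evict 5, frames=[4,3] (faults so far: 5)
  step 9: ref 1 -> FAULT, evict 3, frames=[4,1] (faults so far: 6)
  step 10: ref 5 -> FAULT, evict 4, frames=[5,1] (faults so far: 7)
  step 11: ref 2 -> FAULT, evict 1, frames=[5,2] (faults so far: 8)
  step 12: ref 5 -> HIT, frames=[5,2] (faults so far: 8)
  step 13: ref 5 -> HIT, frames=[5,2] (faults so far: 8)
  step 14: ref 5 -> HIT, frames=[5,2] (faults so far: 8)
  step 15: ref 1 -> FAULT, evict 5, frames=[1,2] (faults so far: 9)
  FIFO total faults: 9
--- LRU ---
  step 0: ref 4 -> FAULT, frames=[4,-] (faults so far: 1)
  step 1: ref 1 -> FAULT, frames=[4,1] (faults so far: 2)
  step 2: ref 5 -> FAULT, evict 4, frames=[5,1] (faults so far: 3)
  step 3: ref 3 -> FAULT, evict 1, frames=[5,3] (faults so far: 4)
  step 4: ref 5 -> HIT, frames=[5,3] (faults so far: 4)
  step 5: ref 3 -> HIT, frames=[5,3] (faults so far: 4)
  step 6: ref 3 -> HIT, frames=[5,3] (faults so far: 4)
  step 7: ref 5 -> HIT, frames=[5,3] (faults so far: 4)
  step 8: ref 4 -> FAULT, evict 3, frames=[5,4] (faults so far: 5)
  step 9: ref 1 -> FAULT, evict 5, frames=[1,4] (faults so far: 6)
  step 10: ref 5 -> FAULT, evict 4, frames=[1,5] (faults so far: 7)
  step 11: ref 2 -> FAULT, evict 1, frames=[2,5] (faults so far: 8)
  step 12: ref 5 -> HIT, frames=[2,5] (faults so far: 8)
  step 13: ref 5 -> HIT, frames=[2,5] (faults so far: 8)
  step 14: ref 5 -> HIT, frames=[2,5] (faults so far: 8)
  step 15: ref 1 -> FAULT, evict 2, frames=[1,5] (faults so far: 9)
  LRU total faults: 9
--- Optimal ---
  step 0: ref 4 -> FAULT, frames=[4,-] (faults so far: 1)
  step 1: ref 1 -> FAULT, frames=[4,1] (faults so far: 2)
  step 2: ref 5 -> FAULT, evict 1, frames=[4,5] (faults so far: 3)
  step 3: ref 3 -> FAULT, evict 4, frames=[3,5] (faults so far: 4)
  step 4: ref 5 -> HIT, frames=[3,5] (faults so far: 4)
  step 5: ref 3 -> HIT, frames=[3,5] (faults so far: 4)
  step 6: ref 3 -> HIT, frames=[3,5] (faults so far: 4)
  step 7: ref 5 -> HIT, frames=[3,5] (faults so far: 4)
  step 8: ref 4 -> FAULT, evict 3, frames=[4,5] (faults so far: 5)
  step 9: ref 1 -> FAULT, evict 4, frames=[1,5] (faults so far: 6)
  step 10: ref 5 -> HIT, frames=[1,5] (faults so far: 6)
  step 11: ref 2 -> FAULT, evict 1, frames=[2,5] (faults so far: 7)
  step 12: ref 5 -> HIT, frames=[2,5] (faults so far: 7)
  step 13: ref 5 -> HIT, frames=[2,5] (faults so far: 7)
  step 14: ref 5 -> HIT, frames=[2,5] (faults so far: 7)
  step 15: ref 1 -> FAULT, evict 2, frames=[1,5] (faults so far: 8)
  Optimal total faults: 8

Answer: 9 9 8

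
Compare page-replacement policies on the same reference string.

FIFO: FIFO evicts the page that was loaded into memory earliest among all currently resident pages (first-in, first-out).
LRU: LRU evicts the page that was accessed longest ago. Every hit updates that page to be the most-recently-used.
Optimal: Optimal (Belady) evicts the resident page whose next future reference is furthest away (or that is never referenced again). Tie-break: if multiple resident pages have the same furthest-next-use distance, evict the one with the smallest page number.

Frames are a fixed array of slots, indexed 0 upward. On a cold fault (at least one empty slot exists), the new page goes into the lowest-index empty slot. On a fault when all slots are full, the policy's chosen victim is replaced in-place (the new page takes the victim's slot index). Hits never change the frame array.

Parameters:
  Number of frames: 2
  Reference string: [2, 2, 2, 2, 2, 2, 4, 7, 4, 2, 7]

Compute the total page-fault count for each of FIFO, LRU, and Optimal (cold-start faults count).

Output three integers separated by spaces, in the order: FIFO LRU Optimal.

Answer: 4 5 4

Derivation:
--- FIFO ---
  step 0: ref 2 -> FAULT, frames=[2,-] (faults so far: 1)
  step 1: ref 2 -> HIT, frames=[2,-] (faults so far: 1)
  step 2: ref 2 -> HIT, frames=[2,-] (faults so far: 1)
  step 3: ref 2 -> HIT, frames=[2,-] (faults so far: 1)
  step 4: ref 2 -> HIT, frames=[2,-] (faults so far: 1)
  step 5: ref 2 -> HIT, frames=[2,-] (faults so far: 1)
  step 6: ref 4 -> FAULT, frames=[2,4] (faults so far: 2)
  step 7: ref 7 -> FAULT, evict 2, frames=[7,4] (faults so far: 3)
  step 8: ref 4 -> HIT, frames=[7,4] (faults so far: 3)
  step 9: ref 2 -> FAULT, evict 4, frames=[7,2] (faults so far: 4)
  step 10: ref 7 -> HIT, frames=[7,2] (faults so far: 4)
  FIFO total faults: 4
--- LRU ---
  step 0: ref 2 -> FAULT, frames=[2,-] (faults so far: 1)
  step 1: ref 2 -> HIT, frames=[2,-] (faults so far: 1)
  step 2: ref 2 -> HIT, frames=[2,-] (faults so far: 1)
  step 3: ref 2 -> HIT, frames=[2,-] (faults so far: 1)
  step 4: ref 2 -> HIT, frames=[2,-] (faults so far: 1)
  step 5: ref 2 -> HIT, frames=[2,-] (faults so far: 1)
  step 6: ref 4 -> FAULT, frames=[2,4] (faults so far: 2)
  step 7: ref 7 -> FAULT, evict 2, frames=[7,4] (faults so far: 3)
  step 8: ref 4 -> HIT, frames=[7,4] (faults so far: 3)
  step 9: ref 2 -> FAULT, evict 7, frames=[2,4] (faults so far: 4)
  step 10: ref 7 -> FAULT, evict 4, frames=[2,7] (faults so far: 5)
  LRU total faults: 5
--- Optimal ---
  step 0: ref 2 -> FAULT, frames=[2,-] (faults so far: 1)
  step 1: ref 2 -> HIT, frames=[2,-] (faults so far: 1)
  step 2: ref 2 -> HIT, frames=[2,-] (faults so far: 1)
  step 3: ref 2 -> HIT, frames=[2,-] (faults so far: 1)
  step 4: ref 2 -> HIT, frames=[2,-] (faults so far: 1)
  step 5: ref 2 -> HIT, frames=[2,-] (faults so far: 1)
  step 6: ref 4 -> FAULT, frames=[2,4] (faults so far: 2)
  step 7: ref 7 -> FAULT, evict 2, frames=[7,4] (faults so far: 3)
  step 8: ref 4 -> HIT, frames=[7,4] (faults so far: 3)
  step 9: ref 2 -> FAULT, evict 4, frames=[7,2] (faults so far: 4)
  step 10: ref 7 -> HIT, frames=[7,2] (faults so far: 4)
  Optimal total faults: 4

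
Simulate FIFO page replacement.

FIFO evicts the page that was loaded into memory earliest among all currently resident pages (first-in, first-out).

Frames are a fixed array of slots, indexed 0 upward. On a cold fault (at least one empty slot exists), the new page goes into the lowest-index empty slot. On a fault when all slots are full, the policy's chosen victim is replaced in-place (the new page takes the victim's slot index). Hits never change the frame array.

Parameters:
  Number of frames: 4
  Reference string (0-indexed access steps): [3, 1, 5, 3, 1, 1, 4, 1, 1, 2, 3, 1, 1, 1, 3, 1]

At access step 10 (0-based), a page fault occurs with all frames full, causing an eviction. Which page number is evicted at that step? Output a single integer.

Step 0: ref 3 -> FAULT, frames=[3,-,-,-]
Step 1: ref 1 -> FAULT, frames=[3,1,-,-]
Step 2: ref 5 -> FAULT, frames=[3,1,5,-]
Step 3: ref 3 -> HIT, frames=[3,1,5,-]
Step 4: ref 1 -> HIT, frames=[3,1,5,-]
Step 5: ref 1 -> HIT, frames=[3,1,5,-]
Step 6: ref 4 -> FAULT, frames=[3,1,5,4]
Step 7: ref 1 -> HIT, frames=[3,1,5,4]
Step 8: ref 1 -> HIT, frames=[3,1,5,4]
Step 9: ref 2 -> FAULT, evict 3, frames=[2,1,5,4]
Step 10: ref 3 -> FAULT, evict 1, frames=[2,3,5,4]
At step 10: evicted page 1

Answer: 1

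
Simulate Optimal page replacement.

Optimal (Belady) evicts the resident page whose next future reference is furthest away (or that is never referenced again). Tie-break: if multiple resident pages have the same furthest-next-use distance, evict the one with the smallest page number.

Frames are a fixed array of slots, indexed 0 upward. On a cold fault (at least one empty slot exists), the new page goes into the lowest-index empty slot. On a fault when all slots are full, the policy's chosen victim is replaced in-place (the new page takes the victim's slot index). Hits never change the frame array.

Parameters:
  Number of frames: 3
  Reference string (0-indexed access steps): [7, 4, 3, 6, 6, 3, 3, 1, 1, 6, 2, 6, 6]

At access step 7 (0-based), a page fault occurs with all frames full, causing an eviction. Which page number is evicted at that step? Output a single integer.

Answer: 3

Derivation:
Step 0: ref 7 -> FAULT, frames=[7,-,-]
Step 1: ref 4 -> FAULT, frames=[7,4,-]
Step 2: ref 3 -> FAULT, frames=[7,4,3]
Step 3: ref 6 -> FAULT, evict 4, frames=[7,6,3]
Step 4: ref 6 -> HIT, frames=[7,6,3]
Step 5: ref 3 -> HIT, frames=[7,6,3]
Step 6: ref 3 -> HIT, frames=[7,6,3]
Step 7: ref 1 -> FAULT, evict 3, frames=[7,6,1]
At step 7: evicted page 3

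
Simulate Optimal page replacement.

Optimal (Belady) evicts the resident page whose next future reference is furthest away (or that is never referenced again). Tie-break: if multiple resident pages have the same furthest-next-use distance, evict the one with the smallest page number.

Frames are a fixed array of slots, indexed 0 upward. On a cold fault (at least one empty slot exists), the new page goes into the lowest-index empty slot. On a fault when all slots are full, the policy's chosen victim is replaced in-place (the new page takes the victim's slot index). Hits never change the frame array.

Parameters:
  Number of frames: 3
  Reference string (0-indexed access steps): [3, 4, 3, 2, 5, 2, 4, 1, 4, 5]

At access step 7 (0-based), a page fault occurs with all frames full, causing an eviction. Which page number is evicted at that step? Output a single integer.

Step 0: ref 3 -> FAULT, frames=[3,-,-]
Step 1: ref 4 -> FAULT, frames=[3,4,-]
Step 2: ref 3 -> HIT, frames=[3,4,-]
Step 3: ref 2 -> FAULT, frames=[3,4,2]
Step 4: ref 5 -> FAULT, evict 3, frames=[5,4,2]
Step 5: ref 2 -> HIT, frames=[5,4,2]
Step 6: ref 4 -> HIT, frames=[5,4,2]
Step 7: ref 1 -> FAULT, evict 2, frames=[5,4,1]
At step 7: evicted page 2

Answer: 2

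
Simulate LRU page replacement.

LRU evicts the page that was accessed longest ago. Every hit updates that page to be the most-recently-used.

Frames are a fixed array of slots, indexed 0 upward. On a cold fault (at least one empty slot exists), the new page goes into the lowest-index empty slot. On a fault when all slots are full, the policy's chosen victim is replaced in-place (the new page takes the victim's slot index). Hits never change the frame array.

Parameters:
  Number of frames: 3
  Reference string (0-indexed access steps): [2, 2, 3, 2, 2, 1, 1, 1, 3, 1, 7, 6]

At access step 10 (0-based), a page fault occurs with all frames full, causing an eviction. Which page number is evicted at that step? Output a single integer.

Answer: 2

Derivation:
Step 0: ref 2 -> FAULT, frames=[2,-,-]
Step 1: ref 2 -> HIT, frames=[2,-,-]
Step 2: ref 3 -> FAULT, frames=[2,3,-]
Step 3: ref 2 -> HIT, frames=[2,3,-]
Step 4: ref 2 -> HIT, frames=[2,3,-]
Step 5: ref 1 -> FAULT, frames=[2,3,1]
Step 6: ref 1 -> HIT, frames=[2,3,1]
Step 7: ref 1 -> HIT, frames=[2,3,1]
Step 8: ref 3 -> HIT, frames=[2,3,1]
Step 9: ref 1 -> HIT, frames=[2,3,1]
Step 10: ref 7 -> FAULT, evict 2, frames=[7,3,1]
At step 10: evicted page 2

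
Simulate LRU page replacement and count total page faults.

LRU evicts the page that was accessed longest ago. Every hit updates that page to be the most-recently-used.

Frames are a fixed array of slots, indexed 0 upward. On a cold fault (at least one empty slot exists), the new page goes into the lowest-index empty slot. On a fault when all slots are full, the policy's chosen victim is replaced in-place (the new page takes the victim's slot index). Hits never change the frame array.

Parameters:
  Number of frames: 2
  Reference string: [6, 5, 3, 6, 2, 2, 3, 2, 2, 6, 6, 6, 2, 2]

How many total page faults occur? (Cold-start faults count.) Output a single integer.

Answer: 7

Derivation:
Step 0: ref 6 → FAULT, frames=[6,-]
Step 1: ref 5 → FAULT, frames=[6,5]
Step 2: ref 3 → FAULT (evict 6), frames=[3,5]
Step 3: ref 6 → FAULT (evict 5), frames=[3,6]
Step 4: ref 2 → FAULT (evict 3), frames=[2,6]
Step 5: ref 2 → HIT, frames=[2,6]
Step 6: ref 3 → FAULT (evict 6), frames=[2,3]
Step 7: ref 2 → HIT, frames=[2,3]
Step 8: ref 2 → HIT, frames=[2,3]
Step 9: ref 6 → FAULT (evict 3), frames=[2,6]
Step 10: ref 6 → HIT, frames=[2,6]
Step 11: ref 6 → HIT, frames=[2,6]
Step 12: ref 2 → HIT, frames=[2,6]
Step 13: ref 2 → HIT, frames=[2,6]
Total faults: 7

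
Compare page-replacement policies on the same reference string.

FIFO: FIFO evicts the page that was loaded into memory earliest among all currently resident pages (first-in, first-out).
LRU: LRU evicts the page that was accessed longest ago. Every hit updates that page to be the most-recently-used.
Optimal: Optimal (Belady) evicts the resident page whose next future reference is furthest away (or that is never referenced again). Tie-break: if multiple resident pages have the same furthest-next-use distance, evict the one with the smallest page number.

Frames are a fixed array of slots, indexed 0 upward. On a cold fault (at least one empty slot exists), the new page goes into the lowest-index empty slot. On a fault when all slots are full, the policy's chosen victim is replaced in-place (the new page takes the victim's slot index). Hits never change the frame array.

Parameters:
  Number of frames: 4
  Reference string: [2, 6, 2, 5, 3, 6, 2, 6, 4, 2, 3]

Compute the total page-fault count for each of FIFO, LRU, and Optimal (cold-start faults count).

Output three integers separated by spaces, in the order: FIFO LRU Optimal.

Answer: 6 5 5

Derivation:
--- FIFO ---
  step 0: ref 2 -> FAULT, frames=[2,-,-,-] (faults so far: 1)
  step 1: ref 6 -> FAULT, frames=[2,6,-,-] (faults so far: 2)
  step 2: ref 2 -> HIT, frames=[2,6,-,-] (faults so far: 2)
  step 3: ref 5 -> FAULT, frames=[2,6,5,-] (faults so far: 3)
  step 4: ref 3 -> FAULT, frames=[2,6,5,3] (faults so far: 4)
  step 5: ref 6 -> HIT, frames=[2,6,5,3] (faults so far: 4)
  step 6: ref 2 -> HIT, frames=[2,6,5,3] (faults so far: 4)
  step 7: ref 6 -> HIT, frames=[2,6,5,3] (faults so far: 4)
  step 8: ref 4 -> FAULT, evict 2, frames=[4,6,5,3] (faults so far: 5)
  step 9: ref 2 -> FAULT, evict 6, frames=[4,2,5,3] (faults so far: 6)
  step 10: ref 3 -> HIT, frames=[4,2,5,3] (faults so far: 6)
  FIFO total faults: 6
--- LRU ---
  step 0: ref 2 -> FAULT, frames=[2,-,-,-] (faults so far: 1)
  step 1: ref 6 -> FAULT, frames=[2,6,-,-] (faults so far: 2)
  step 2: ref 2 -> HIT, frames=[2,6,-,-] (faults so far: 2)
  step 3: ref 5 -> FAULT, frames=[2,6,5,-] (faults so far: 3)
  step 4: ref 3 -> FAULT, frames=[2,6,5,3] (faults so far: 4)
  step 5: ref 6 -> HIT, frames=[2,6,5,3] (faults so far: 4)
  step 6: ref 2 -> HIT, frames=[2,6,5,3] (faults so far: 4)
  step 7: ref 6 -> HIT, frames=[2,6,5,3] (faults so far: 4)
  step 8: ref 4 -> FAULT, evict 5, frames=[2,6,4,3] (faults so far: 5)
  step 9: ref 2 -> HIT, frames=[2,6,4,3] (faults so far: 5)
  step 10: ref 3 -> HIT, frames=[2,6,4,3] (faults so far: 5)
  LRU total faults: 5
--- Optimal ---
  step 0: ref 2 -> FAULT, frames=[2,-,-,-] (faults so far: 1)
  step 1: ref 6 -> FAULT, frames=[2,6,-,-] (faults so far: 2)
  step 2: ref 2 -> HIT, frames=[2,6,-,-] (faults so far: 2)
  step 3: ref 5 -> FAULT, frames=[2,6,5,-] (faults so far: 3)
  step 4: ref 3 -> FAULT, frames=[2,6,5,3] (faults so far: 4)
  step 5: ref 6 -> HIT, frames=[2,6,5,3] (faults so far: 4)
  step 6: ref 2 -> HIT, frames=[2,6,5,3] (faults so far: 4)
  step 7: ref 6 -> HIT, frames=[2,6,5,3] (faults so far: 4)
  step 8: ref 4 -> FAULT, evict 5, frames=[2,6,4,3] (faults so far: 5)
  step 9: ref 2 -> HIT, frames=[2,6,4,3] (faults so far: 5)
  step 10: ref 3 -> HIT, frames=[2,6,4,3] (faults so far: 5)
  Optimal total faults: 5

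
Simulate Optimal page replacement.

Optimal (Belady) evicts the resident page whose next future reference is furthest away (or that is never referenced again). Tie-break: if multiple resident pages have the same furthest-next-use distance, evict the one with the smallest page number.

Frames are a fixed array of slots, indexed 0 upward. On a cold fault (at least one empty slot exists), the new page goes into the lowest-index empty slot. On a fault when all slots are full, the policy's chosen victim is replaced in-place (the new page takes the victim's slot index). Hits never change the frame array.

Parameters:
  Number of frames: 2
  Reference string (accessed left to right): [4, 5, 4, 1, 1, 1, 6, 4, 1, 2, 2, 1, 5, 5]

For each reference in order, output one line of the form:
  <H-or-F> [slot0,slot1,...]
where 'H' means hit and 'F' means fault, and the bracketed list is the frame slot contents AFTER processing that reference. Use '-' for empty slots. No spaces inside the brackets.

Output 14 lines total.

F [4,-]
F [4,5]
H [4,5]
F [4,1]
H [4,1]
H [4,1]
F [4,6]
H [4,6]
F [1,6]
F [1,2]
H [1,2]
H [1,2]
F [5,2]
H [5,2]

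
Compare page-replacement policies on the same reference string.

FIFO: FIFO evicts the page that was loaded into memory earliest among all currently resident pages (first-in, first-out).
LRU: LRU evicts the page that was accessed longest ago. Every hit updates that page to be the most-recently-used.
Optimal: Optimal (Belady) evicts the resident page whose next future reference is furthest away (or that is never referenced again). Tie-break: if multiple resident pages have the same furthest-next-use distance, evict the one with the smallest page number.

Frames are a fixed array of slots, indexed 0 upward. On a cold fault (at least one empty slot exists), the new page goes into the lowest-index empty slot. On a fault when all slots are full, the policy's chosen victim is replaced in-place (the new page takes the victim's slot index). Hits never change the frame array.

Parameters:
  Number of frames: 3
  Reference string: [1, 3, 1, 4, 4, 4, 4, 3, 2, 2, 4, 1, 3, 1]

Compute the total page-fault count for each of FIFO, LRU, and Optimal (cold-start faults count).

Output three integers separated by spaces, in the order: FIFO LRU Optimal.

Answer: 6 6 5

Derivation:
--- FIFO ---
  step 0: ref 1 -> FAULT, frames=[1,-,-] (faults so far: 1)
  step 1: ref 3 -> FAULT, frames=[1,3,-] (faults so far: 2)
  step 2: ref 1 -> HIT, frames=[1,3,-] (faults so far: 2)
  step 3: ref 4 -> FAULT, frames=[1,3,4] (faults so far: 3)
  step 4: ref 4 -> HIT, frames=[1,3,4] (faults so far: 3)
  step 5: ref 4 -> HIT, frames=[1,3,4] (faults so far: 3)
  step 6: ref 4 -> HIT, frames=[1,3,4] (faults so far: 3)
  step 7: ref 3 -> HIT, frames=[1,3,4] (faults so far: 3)
  step 8: ref 2 -> FAULT, evict 1, frames=[2,3,4] (faults so far: 4)
  step 9: ref 2 -> HIT, frames=[2,3,4] (faults so far: 4)
  step 10: ref 4 -> HIT, frames=[2,3,4] (faults so far: 4)
  step 11: ref 1 -> FAULT, evict 3, frames=[2,1,4] (faults so far: 5)
  step 12: ref 3 -> FAULT, evict 4, frames=[2,1,3] (faults so far: 6)
  step 13: ref 1 -> HIT, frames=[2,1,3] (faults so far: 6)
  FIFO total faults: 6
--- LRU ---
  step 0: ref 1 -> FAULT, frames=[1,-,-] (faults so far: 1)
  step 1: ref 3 -> FAULT, frames=[1,3,-] (faults so far: 2)
  step 2: ref 1 -> HIT, frames=[1,3,-] (faults so far: 2)
  step 3: ref 4 -> FAULT, frames=[1,3,4] (faults so far: 3)
  step 4: ref 4 -> HIT, frames=[1,3,4] (faults so far: 3)
  step 5: ref 4 -> HIT, frames=[1,3,4] (faults so far: 3)
  step 6: ref 4 -> HIT, frames=[1,3,4] (faults so far: 3)
  step 7: ref 3 -> HIT, frames=[1,3,4] (faults so far: 3)
  step 8: ref 2 -> FAULT, evict 1, frames=[2,3,4] (faults so far: 4)
  step 9: ref 2 -> HIT, frames=[2,3,4] (faults so far: 4)
  step 10: ref 4 -> HIT, frames=[2,3,4] (faults so far: 4)
  step 11: ref 1 -> FAULT, evict 3, frames=[2,1,4] (faults so far: 5)
  step 12: ref 3 -> FAULT, evict 2, frames=[3,1,4] (faults so far: 6)
  step 13: ref 1 -> HIT, frames=[3,1,4] (faults so far: 6)
  LRU total faults: 6
--- Optimal ---
  step 0: ref 1 -> FAULT, frames=[1,-,-] (faults so far: 1)
  step 1: ref 3 -> FAULT, frames=[1,3,-] (faults so far: 2)
  step 2: ref 1 -> HIT, frames=[1,3,-] (faults so far: 2)
  step 3: ref 4 -> FAULT, frames=[1,3,4] (faults so far: 3)
  step 4: ref 4 -> HIT, frames=[1,3,4] (faults so far: 3)
  step 5: ref 4 -> HIT, frames=[1,3,4] (faults so far: 3)
  step 6: ref 4 -> HIT, frames=[1,3,4] (faults so far: 3)
  step 7: ref 3 -> HIT, frames=[1,3,4] (faults so far: 3)
  step 8: ref 2 -> FAULT, evict 3, frames=[1,2,4] (faults so far: 4)
  step 9: ref 2 -> HIT, frames=[1,2,4] (faults so far: 4)
  step 10: ref 4 -> HIT, frames=[1,2,4] (faults so far: 4)
  step 11: ref 1 -> HIT, frames=[1,2,4] (faults so far: 4)
  step 12: ref 3 -> FAULT, evict 2, frames=[1,3,4] (faults so far: 5)
  step 13: ref 1 -> HIT, frames=[1,3,4] (faults so far: 5)
  Optimal total faults: 5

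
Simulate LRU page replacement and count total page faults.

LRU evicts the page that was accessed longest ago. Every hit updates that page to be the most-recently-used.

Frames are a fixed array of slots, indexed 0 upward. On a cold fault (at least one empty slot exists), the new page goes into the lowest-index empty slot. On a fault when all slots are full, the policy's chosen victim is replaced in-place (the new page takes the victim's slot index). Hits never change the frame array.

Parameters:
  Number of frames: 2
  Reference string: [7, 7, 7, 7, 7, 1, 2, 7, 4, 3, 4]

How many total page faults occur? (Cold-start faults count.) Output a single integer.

Step 0: ref 7 → FAULT, frames=[7,-]
Step 1: ref 7 → HIT, frames=[7,-]
Step 2: ref 7 → HIT, frames=[7,-]
Step 3: ref 7 → HIT, frames=[7,-]
Step 4: ref 7 → HIT, frames=[7,-]
Step 5: ref 1 → FAULT, frames=[7,1]
Step 6: ref 2 → FAULT (evict 7), frames=[2,1]
Step 7: ref 7 → FAULT (evict 1), frames=[2,7]
Step 8: ref 4 → FAULT (evict 2), frames=[4,7]
Step 9: ref 3 → FAULT (evict 7), frames=[4,3]
Step 10: ref 4 → HIT, frames=[4,3]
Total faults: 6

Answer: 6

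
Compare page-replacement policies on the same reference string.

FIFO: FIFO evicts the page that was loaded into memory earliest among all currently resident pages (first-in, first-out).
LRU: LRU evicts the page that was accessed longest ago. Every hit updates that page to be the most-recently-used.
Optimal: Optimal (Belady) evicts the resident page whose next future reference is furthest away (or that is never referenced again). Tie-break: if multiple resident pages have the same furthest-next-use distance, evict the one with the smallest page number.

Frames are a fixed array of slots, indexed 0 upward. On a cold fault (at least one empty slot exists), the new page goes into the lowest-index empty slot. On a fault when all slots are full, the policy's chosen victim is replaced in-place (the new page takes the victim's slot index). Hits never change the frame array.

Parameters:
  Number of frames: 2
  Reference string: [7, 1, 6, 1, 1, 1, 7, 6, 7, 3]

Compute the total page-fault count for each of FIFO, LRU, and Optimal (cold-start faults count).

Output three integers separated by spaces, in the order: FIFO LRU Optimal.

--- FIFO ---
  step 0: ref 7 -> FAULT, frames=[7,-] (faults so far: 1)
  step 1: ref 1 -> FAULT, frames=[7,1] (faults so far: 2)
  step 2: ref 6 -> FAULT, evict 7, frames=[6,1] (faults so far: 3)
  step 3: ref 1 -> HIT, frames=[6,1] (faults so far: 3)
  step 4: ref 1 -> HIT, frames=[6,1] (faults so far: 3)
  step 5: ref 1 -> HIT, frames=[6,1] (faults so far: 3)
  step 6: ref 7 -> FAULT, evict 1, frames=[6,7] (faults so far: 4)
  step 7: ref 6 -> HIT, frames=[6,7] (faults so far: 4)
  step 8: ref 7 -> HIT, frames=[6,7] (faults so far: 4)
  step 9: ref 3 -> FAULT, evict 6, frames=[3,7] (faults so far: 5)
  FIFO total faults: 5
--- LRU ---
  step 0: ref 7 -> FAULT, frames=[7,-] (faults so far: 1)
  step 1: ref 1 -> FAULT, frames=[7,1] (faults so far: 2)
  step 2: ref 6 -> FAULT, evict 7, frames=[6,1] (faults so far: 3)
  step 3: ref 1 -> HIT, frames=[6,1] (faults so far: 3)
  step 4: ref 1 -> HIT, frames=[6,1] (faults so far: 3)
  step 5: ref 1 -> HIT, frames=[6,1] (faults so far: 3)
  step 6: ref 7 -> FAULT, evict 6, frames=[7,1] (faults so far: 4)
  step 7: ref 6 -> FAULT, evict 1, frames=[7,6] (faults so far: 5)
  step 8: ref 7 -> HIT, frames=[7,6] (faults so far: 5)
  step 9: ref 3 -> FAULT, evict 6, frames=[7,3] (faults so far: 6)
  LRU total faults: 6
--- Optimal ---
  step 0: ref 7 -> FAULT, frames=[7,-] (faults so far: 1)
  step 1: ref 1 -> FAULT, frames=[7,1] (faults so far: 2)
  step 2: ref 6 -> FAULT, evict 7, frames=[6,1] (faults so far: 3)
  step 3: ref 1 -> HIT, frames=[6,1] (faults so far: 3)
  step 4: ref 1 -> HIT, frames=[6,1] (faults so far: 3)
  step 5: ref 1 -> HIT, frames=[6,1] (faults so far: 3)
  step 6: ref 7 -> FAULT, evict 1, frames=[6,7] (faults so far: 4)
  step 7: ref 6 -> HIT, frames=[6,7] (faults so far: 4)
  step 8: ref 7 -> HIT, frames=[6,7] (faults so far: 4)
  step 9: ref 3 -> FAULT, evict 6, frames=[3,7] (faults so far: 5)
  Optimal total faults: 5

Answer: 5 6 5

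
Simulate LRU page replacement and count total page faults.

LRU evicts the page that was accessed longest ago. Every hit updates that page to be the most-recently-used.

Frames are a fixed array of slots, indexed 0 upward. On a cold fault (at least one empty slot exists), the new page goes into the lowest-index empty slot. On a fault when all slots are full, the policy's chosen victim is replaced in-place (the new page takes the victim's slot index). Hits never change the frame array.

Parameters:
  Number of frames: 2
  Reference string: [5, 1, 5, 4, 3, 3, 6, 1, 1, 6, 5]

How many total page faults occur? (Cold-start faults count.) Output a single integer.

Step 0: ref 5 → FAULT, frames=[5,-]
Step 1: ref 1 → FAULT, frames=[5,1]
Step 2: ref 5 → HIT, frames=[5,1]
Step 3: ref 4 → FAULT (evict 1), frames=[5,4]
Step 4: ref 3 → FAULT (evict 5), frames=[3,4]
Step 5: ref 3 → HIT, frames=[3,4]
Step 6: ref 6 → FAULT (evict 4), frames=[3,6]
Step 7: ref 1 → FAULT (evict 3), frames=[1,6]
Step 8: ref 1 → HIT, frames=[1,6]
Step 9: ref 6 → HIT, frames=[1,6]
Step 10: ref 5 → FAULT (evict 1), frames=[5,6]
Total faults: 7

Answer: 7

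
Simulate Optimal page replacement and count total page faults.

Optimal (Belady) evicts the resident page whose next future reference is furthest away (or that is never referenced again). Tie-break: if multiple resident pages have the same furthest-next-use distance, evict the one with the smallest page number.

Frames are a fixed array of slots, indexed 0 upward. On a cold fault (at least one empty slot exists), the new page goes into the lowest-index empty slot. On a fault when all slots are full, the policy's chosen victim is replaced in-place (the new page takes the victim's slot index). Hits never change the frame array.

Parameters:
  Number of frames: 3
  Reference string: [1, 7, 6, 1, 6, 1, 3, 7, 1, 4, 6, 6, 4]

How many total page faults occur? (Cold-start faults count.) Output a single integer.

Answer: 6

Derivation:
Step 0: ref 1 → FAULT, frames=[1,-,-]
Step 1: ref 7 → FAULT, frames=[1,7,-]
Step 2: ref 6 → FAULT, frames=[1,7,6]
Step 3: ref 1 → HIT, frames=[1,7,6]
Step 4: ref 6 → HIT, frames=[1,7,6]
Step 5: ref 1 → HIT, frames=[1,7,6]
Step 6: ref 3 → FAULT (evict 6), frames=[1,7,3]
Step 7: ref 7 → HIT, frames=[1,7,3]
Step 8: ref 1 → HIT, frames=[1,7,3]
Step 9: ref 4 → FAULT (evict 1), frames=[4,7,3]
Step 10: ref 6 → FAULT (evict 3), frames=[4,7,6]
Step 11: ref 6 → HIT, frames=[4,7,6]
Step 12: ref 4 → HIT, frames=[4,7,6]
Total faults: 6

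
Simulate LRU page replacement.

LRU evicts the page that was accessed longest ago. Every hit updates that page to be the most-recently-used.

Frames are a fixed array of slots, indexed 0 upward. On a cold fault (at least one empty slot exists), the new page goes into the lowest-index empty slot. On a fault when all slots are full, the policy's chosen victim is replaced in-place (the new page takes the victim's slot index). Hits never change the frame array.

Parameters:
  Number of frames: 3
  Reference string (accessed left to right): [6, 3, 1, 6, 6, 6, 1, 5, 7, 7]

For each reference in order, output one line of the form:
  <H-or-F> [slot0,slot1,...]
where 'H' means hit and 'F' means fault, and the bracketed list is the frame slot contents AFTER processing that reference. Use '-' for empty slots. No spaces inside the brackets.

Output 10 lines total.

F [6,-,-]
F [6,3,-]
F [6,3,1]
H [6,3,1]
H [6,3,1]
H [6,3,1]
H [6,3,1]
F [6,5,1]
F [7,5,1]
H [7,5,1]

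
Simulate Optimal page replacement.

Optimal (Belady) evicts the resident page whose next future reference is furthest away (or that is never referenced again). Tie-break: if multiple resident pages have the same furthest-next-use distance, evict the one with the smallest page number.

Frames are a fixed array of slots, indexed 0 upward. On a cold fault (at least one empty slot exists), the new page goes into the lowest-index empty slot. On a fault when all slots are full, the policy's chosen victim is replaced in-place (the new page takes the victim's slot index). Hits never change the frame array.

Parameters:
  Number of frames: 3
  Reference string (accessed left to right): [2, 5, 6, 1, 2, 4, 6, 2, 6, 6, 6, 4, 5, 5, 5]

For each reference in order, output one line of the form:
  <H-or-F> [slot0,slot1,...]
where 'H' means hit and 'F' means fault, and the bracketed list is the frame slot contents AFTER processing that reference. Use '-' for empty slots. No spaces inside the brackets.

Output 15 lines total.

F [2,-,-]
F [2,5,-]
F [2,5,6]
F [2,1,6]
H [2,1,6]
F [2,4,6]
H [2,4,6]
H [2,4,6]
H [2,4,6]
H [2,4,6]
H [2,4,6]
H [2,4,6]
F [5,4,6]
H [5,4,6]
H [5,4,6]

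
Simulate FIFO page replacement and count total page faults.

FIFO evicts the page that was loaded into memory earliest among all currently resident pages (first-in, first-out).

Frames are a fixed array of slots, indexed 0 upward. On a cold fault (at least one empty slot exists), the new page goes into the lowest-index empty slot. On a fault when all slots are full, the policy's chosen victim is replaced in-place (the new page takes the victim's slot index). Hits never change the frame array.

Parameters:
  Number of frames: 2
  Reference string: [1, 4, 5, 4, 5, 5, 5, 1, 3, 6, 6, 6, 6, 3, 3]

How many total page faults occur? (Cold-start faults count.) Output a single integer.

Step 0: ref 1 → FAULT, frames=[1,-]
Step 1: ref 4 → FAULT, frames=[1,4]
Step 2: ref 5 → FAULT (evict 1), frames=[5,4]
Step 3: ref 4 → HIT, frames=[5,4]
Step 4: ref 5 → HIT, frames=[5,4]
Step 5: ref 5 → HIT, frames=[5,4]
Step 6: ref 5 → HIT, frames=[5,4]
Step 7: ref 1 → FAULT (evict 4), frames=[5,1]
Step 8: ref 3 → FAULT (evict 5), frames=[3,1]
Step 9: ref 6 → FAULT (evict 1), frames=[3,6]
Step 10: ref 6 → HIT, frames=[3,6]
Step 11: ref 6 → HIT, frames=[3,6]
Step 12: ref 6 → HIT, frames=[3,6]
Step 13: ref 3 → HIT, frames=[3,6]
Step 14: ref 3 → HIT, frames=[3,6]
Total faults: 6

Answer: 6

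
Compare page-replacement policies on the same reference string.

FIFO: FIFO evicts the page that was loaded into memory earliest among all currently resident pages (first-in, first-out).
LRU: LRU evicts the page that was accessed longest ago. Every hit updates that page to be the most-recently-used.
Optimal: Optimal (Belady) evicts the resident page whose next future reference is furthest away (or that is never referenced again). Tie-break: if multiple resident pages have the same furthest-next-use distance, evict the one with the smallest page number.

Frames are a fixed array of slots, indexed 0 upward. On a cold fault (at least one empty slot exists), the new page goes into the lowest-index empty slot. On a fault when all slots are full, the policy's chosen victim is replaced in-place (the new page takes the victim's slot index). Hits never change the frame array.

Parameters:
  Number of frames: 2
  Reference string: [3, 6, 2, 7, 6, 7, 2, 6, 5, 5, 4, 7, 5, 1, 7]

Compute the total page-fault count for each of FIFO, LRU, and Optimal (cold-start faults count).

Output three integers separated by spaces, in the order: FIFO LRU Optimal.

--- FIFO ---
  step 0: ref 3 -> FAULT, frames=[3,-] (faults so far: 1)
  step 1: ref 6 -> FAULT, frames=[3,6] (faults so far: 2)
  step 2: ref 2 -> FAULT, evict 3, frames=[2,6] (faults so far: 3)
  step 3: ref 7 -> FAULT, evict 6, frames=[2,7] (faults so far: 4)
  step 4: ref 6 -> FAULT, evict 2, frames=[6,7] (faults so far: 5)
  step 5: ref 7 -> HIT, frames=[6,7] (faults so far: 5)
  step 6: ref 2 -> FAULT, evict 7, frames=[6,2] (faults so far: 6)
  step 7: ref 6 -> HIT, frames=[6,2] (faults so far: 6)
  step 8: ref 5 -> FAULT, evict 6, frames=[5,2] (faults so far: 7)
  step 9: ref 5 -> HIT, frames=[5,2] (faults so far: 7)
  step 10: ref 4 -> FAULT, evict 2, frames=[5,4] (faults so far: 8)
  step 11: ref 7 -> FAULT, evict 5, frames=[7,4] (faults so far: 9)
  step 12: ref 5 -> FAULT, evict 4, frames=[7,5] (faults so far: 10)
  step 13: ref 1 -> FAULT, evict 7, frames=[1,5] (faults so far: 11)
  step 14: ref 7 -> FAULT, evict 5, frames=[1,7] (faults so far: 12)
  FIFO total faults: 12
--- LRU ---
  step 0: ref 3 -> FAULT, frames=[3,-] (faults so far: 1)
  step 1: ref 6 -> FAULT, frames=[3,6] (faults so far: 2)
  step 2: ref 2 -> FAULT, evict 3, frames=[2,6] (faults so far: 3)
  step 3: ref 7 -> FAULT, evict 6, frames=[2,7] (faults so far: 4)
  step 4: ref 6 -> FAULT, evict 2, frames=[6,7] (faults so far: 5)
  step 5: ref 7 -> HIT, frames=[6,7] (faults so far: 5)
  step 6: ref 2 -> FAULT, evict 6, frames=[2,7] (faults so far: 6)
  step 7: ref 6 -> FAULT, evict 7, frames=[2,6] (faults so far: 7)
  step 8: ref 5 -> FAULT, evict 2, frames=[5,6] (faults so far: 8)
  step 9: ref 5 -> HIT, frames=[5,6] (faults so far: 8)
  step 10: ref 4 -> FAULT, evict 6, frames=[5,4] (faults so far: 9)
  step 11: ref 7 -> FAULT, evict 5, frames=[7,4] (faults so far: 10)
  step 12: ref 5 -> FAULT, evict 4, frames=[7,5] (faults so far: 11)
  step 13: ref 1 -> FAULT, evict 7, frames=[1,5] (faults so far: 12)
  step 14: ref 7 -> FAULT, evict 5, frames=[1,7] (faults so far: 13)
  LRU total faults: 13
--- Optimal ---
  step 0: ref 3 -> FAULT, frames=[3,-] (faults so far: 1)
  step 1: ref 6 -> FAULT, frames=[3,6] (faults so far: 2)
  step 2: ref 2 -> FAULT, evict 3, frames=[2,6] (faults so far: 3)
  step 3: ref 7 -> FAULT, evict 2, frames=[7,6] (faults so far: 4)
  step 4: ref 6 -> HIT, frames=[7,6] (faults so far: 4)
  step 5: ref 7 -> HIT, frames=[7,6] (faults so far: 4)
  step 6: ref 2 -> FAULT, evict 7, frames=[2,6] (faults so far: 5)
  step 7: ref 6 -> HIT, frames=[2,6] (faults so far: 5)
  step 8: ref 5 -> FAULT, evict 2, frames=[5,6] (faults so far: 6)
  step 9: ref 5 -> HIT, frames=[5,6] (faults so far: 6)
  step 10: ref 4 -> FAULT, evict 6, frames=[5,4] (faults so far: 7)
  step 11: ref 7 -> FAULT, evict 4, frames=[5,7] (faults so far: 8)
  step 12: ref 5 -> HIT, frames=[5,7] (faults so far: 8)
  step 13: ref 1 -> FAULT, evict 5, frames=[1,7] (faults so far: 9)
  step 14: ref 7 -> HIT, frames=[1,7] (faults so far: 9)
  Optimal total faults: 9

Answer: 12 13 9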